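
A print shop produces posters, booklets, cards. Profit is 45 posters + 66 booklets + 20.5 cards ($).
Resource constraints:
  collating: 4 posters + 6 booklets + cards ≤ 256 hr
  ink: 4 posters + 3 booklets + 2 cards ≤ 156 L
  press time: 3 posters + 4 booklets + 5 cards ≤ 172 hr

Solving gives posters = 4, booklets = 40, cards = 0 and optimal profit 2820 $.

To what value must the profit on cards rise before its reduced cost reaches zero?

24

Binding: collating and press time. Non-binding: ink (20 unused).
Since ink is not tight, its dual is 0.
The binding rows give the dual system: 4·y_collating + 3·y_press time = 45 and 6·y_collating + 4·y_press time = 66.
Solving: y_collating = 9, y_press time = 3.
cards enters the basis when its profit ≥ yᵀa₃ = 9·1 + 3·5 = 24.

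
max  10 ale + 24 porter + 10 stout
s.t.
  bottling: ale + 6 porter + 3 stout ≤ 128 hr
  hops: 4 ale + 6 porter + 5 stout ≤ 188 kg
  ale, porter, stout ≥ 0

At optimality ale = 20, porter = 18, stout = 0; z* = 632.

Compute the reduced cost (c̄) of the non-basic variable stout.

Check each constraint at x*: bottling 128/128 (tight); hops 188/188 (tight).
From A_Bᵀ y = c: 1·y_bottling + 4·y_hops = 10; 6·y_bottling + 6·y_hops = 24.
This yields shadow prices y_bottling = 2, y_hops = 2.
Reduced cost of stout: c₃ − yᵀa₃ = 10 − (2·3 + 2·5) = 10 − 16 = -6.

-6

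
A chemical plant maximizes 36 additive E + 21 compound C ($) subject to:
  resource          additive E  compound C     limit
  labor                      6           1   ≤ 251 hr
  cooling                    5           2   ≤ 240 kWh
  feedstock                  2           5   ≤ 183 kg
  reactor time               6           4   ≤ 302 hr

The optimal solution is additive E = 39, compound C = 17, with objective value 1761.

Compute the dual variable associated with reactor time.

Check each constraint at x*: labor 251/251 (tight); cooling 229/240 (slack 11); feedstock 163/183 (slack 20); reactor time 302/302 (tight).
Slack constraints have shadow price 0 (complementary slackness).
From A_Bᵀ y = c: 6·y_labor + 6·y_reactor time = 36; 1·y_labor + 4·y_reactor time = 21.
→ y_labor = 1 and y_reactor time = 5.
Shadow price of reactor time = 5.

5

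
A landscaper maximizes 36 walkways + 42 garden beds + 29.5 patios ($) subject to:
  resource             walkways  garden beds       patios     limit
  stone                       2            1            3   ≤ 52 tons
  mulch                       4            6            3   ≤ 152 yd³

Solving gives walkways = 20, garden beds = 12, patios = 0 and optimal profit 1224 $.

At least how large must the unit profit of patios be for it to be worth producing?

Both stone and mulch are binding at x*.
Dual feasibility on the basic columns requires 2·y_stone + 4·y_mulch = 36, 1·y_stone + 6·y_mulch = 42.
→ y_stone = 6 and y_mulch = 6.
patios enters the basis when its profit ≥ yᵀa₃ = 6·3 + 6·3 = 36.

36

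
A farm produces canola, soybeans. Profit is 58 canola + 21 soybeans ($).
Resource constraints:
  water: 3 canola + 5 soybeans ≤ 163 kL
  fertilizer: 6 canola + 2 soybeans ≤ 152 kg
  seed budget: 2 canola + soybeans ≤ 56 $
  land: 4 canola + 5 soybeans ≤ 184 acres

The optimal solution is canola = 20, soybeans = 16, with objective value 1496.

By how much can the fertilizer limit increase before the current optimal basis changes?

16

Binding constraints: fertilizer, seed budget. The basis is B = [[6,2],[2,1]] with det 2.
Per unit increase in fertilizer, x* moves by d = (0.5, -1).
The basis stays optimal until soybeans reaches 0; allowable increase = 16 kg.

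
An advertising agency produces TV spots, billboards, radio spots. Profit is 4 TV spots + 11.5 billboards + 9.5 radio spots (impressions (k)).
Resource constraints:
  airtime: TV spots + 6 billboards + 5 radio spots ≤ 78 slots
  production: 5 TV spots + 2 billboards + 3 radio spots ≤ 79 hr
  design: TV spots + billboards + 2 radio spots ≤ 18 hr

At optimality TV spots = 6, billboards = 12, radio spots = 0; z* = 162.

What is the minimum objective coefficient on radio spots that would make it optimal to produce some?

At the optimum: airtime uses 78 of 78 (binding); production uses 54 of 79 (slack = 25); design uses 18 of 18 (binding).
Since production is not tight, its dual is 0.
From A_Bᵀ y = c: 1·y_airtime + 1·y_design = 4; 6·y_airtime + 1·y_design = 11.5.
Solving: y_airtime = 1.5, y_design = 2.5.
radio spots enters the basis when its profit ≥ yᵀa₃ = 1.5·5 + 2.5·2 = 12.5.

12.5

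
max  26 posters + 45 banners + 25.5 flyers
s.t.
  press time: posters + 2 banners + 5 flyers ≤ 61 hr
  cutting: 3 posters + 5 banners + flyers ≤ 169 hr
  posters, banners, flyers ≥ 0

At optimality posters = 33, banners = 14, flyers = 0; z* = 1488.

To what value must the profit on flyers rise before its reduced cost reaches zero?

Check each constraint at x*: press time 61/61 (tight); cutting 169/169 (tight).
From A_Bᵀ y = c: 1·y_press time + 3·y_cutting = 26; 2·y_press time + 5·y_cutting = 45.
→ y_press time = 5 and y_cutting = 7.
flyers enters the basis when its profit ≥ yᵀa₃ = 5·5 + 7·1 = 32.

32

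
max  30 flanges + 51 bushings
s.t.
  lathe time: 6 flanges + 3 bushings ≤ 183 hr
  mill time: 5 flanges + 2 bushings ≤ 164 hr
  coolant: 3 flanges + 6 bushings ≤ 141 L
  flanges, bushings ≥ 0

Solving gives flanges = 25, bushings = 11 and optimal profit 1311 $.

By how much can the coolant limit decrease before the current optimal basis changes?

Binding constraints: lathe time, coolant. The basis is B = [[6,3],[3,6]] with det 27.
Per unit decrease in coolant, x* moves by d = (0.1111, -0.2222).
The basis stays optimal until bushings reaches 0; allowable decrease = 49.5 L.

49.5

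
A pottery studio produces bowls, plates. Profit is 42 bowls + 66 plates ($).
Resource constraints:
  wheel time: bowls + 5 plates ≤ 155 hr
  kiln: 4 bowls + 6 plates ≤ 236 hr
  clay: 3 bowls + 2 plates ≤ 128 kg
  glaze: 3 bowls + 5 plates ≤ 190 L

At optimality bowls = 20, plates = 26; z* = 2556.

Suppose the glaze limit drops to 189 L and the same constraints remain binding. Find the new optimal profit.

2550

Check each constraint at x*: wheel time 150/155 (slack 5); kiln 236/236 (tight); clay 112/128 (slack 16); glaze 190/190 (tight).
Since wheel time, clay are not tight, their duals are 0.
Dual feasibility on the basic columns requires 4·y_kiln + 3·y_glaze = 42, 6·y_kiln + 5·y_glaze = 66.
→ y_kiln = 6 and y_glaze = 6.
Δz = y_glaze·Δb = 6 × (-1) = -6, so new z* = 2556 − 6 = 2550.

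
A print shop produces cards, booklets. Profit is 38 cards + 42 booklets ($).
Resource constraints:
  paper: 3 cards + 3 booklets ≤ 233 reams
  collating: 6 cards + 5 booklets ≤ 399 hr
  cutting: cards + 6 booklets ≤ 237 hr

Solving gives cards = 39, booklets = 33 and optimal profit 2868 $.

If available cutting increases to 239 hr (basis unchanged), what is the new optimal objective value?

2872

Binding: collating and cutting. Non-binding: paper (17 unused).
Since paper is not tight, its dual is 0.
From A_Bᵀ y = c: 6·y_collating + 1·y_cutting = 38; 5·y_collating + 6·y_cutting = 42.
This yields shadow prices y_collating = 6, y_cutting = 2.
Δz = y_cutting·Δb = 2 × (2) = 4, so new z* = 2868 + 4 = 2872.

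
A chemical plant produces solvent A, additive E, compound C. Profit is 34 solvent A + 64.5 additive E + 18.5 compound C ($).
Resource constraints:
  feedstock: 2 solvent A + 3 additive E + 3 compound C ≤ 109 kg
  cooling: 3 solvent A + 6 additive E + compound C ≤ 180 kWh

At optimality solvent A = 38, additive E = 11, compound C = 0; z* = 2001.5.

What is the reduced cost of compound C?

At the optimum: feedstock uses 109 of 109 (binding); cooling uses 180 of 180 (binding).
Dual feasibility on the basic columns requires 2·y_feedstock + 3·y_cooling = 34, 3·y_feedstock + 6·y_cooling = 64.5.
This yields shadow prices y_feedstock = 3.5, y_cooling = 9.
Reduced cost of compound C: c₃ − yᵀa₃ = 18.5 − (3.5·3 + 9·1) = 18.5 − 19.5 = -1.

-1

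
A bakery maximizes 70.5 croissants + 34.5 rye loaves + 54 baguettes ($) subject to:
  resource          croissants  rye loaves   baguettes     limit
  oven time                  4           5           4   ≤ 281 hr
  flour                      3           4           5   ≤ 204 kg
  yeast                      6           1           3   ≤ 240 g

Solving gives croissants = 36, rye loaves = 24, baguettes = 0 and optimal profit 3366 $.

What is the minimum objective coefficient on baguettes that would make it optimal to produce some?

At the optimum: oven time uses 264 of 281 (slack = 17); flour uses 204 of 204 (binding); yeast uses 240 of 240 (binding).
By complementary slackness, y = 0 for the non-binding constraint.
From A_Bᵀ y = c: 3·y_flour + 6·y_yeast = 70.5; 4·y_flour + 1·y_yeast = 34.5.
→ y_flour = 6.5 and y_yeast = 8.5.
baguettes enters the basis when its profit ≥ yᵀa₃ = 6.5·5 + 8.5·3 = 58.

58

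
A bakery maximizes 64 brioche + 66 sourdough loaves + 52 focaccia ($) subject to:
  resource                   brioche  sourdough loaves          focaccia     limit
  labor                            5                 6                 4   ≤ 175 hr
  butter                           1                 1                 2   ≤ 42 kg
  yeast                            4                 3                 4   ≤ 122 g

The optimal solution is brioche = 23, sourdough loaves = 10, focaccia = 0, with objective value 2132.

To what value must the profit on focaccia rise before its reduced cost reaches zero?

56

At the optimum: labor uses 175 of 175 (binding); butter uses 33 of 42 (slack = 9); yeast uses 122 of 122 (binding).
By complementary slackness, y = 0 for the non-binding constraint.
The binding rows give the dual system: 5·y_labor + 4·y_yeast = 64 and 6·y_labor + 3·y_yeast = 66.
→ y_labor = 8 and y_yeast = 6.
focaccia enters the basis when its profit ≥ yᵀa₃ = 8·4 + 6·4 = 56.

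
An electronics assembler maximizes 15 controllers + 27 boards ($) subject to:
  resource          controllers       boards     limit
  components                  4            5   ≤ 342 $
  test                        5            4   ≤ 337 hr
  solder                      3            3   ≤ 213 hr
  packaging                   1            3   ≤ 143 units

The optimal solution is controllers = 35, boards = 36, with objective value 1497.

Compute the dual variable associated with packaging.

6

At the optimum: components uses 320 of 342 (slack = 22); test uses 319 of 337 (slack = 18); solder uses 213 of 213 (binding); packaging uses 143 of 143 (binding).
Slack constraints have shadow price 0 (complementary slackness).
The binding rows give the dual system: 3·y_solder + 1·y_packaging = 15 and 3·y_solder + 3·y_packaging = 27.
This yields shadow prices y_solder = 3, y_packaging = 6.
Shadow price of packaging = 6.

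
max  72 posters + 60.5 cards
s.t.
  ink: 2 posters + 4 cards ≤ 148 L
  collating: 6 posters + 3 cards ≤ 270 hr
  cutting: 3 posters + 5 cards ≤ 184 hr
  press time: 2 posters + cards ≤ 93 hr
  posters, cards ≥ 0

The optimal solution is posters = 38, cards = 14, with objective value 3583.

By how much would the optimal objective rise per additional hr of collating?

At the optimum: ink uses 132 of 148 (slack = 16); collating uses 270 of 270 (binding); cutting uses 184 of 184 (binding); press time uses 90 of 93 (slack = 3).
Slack constraints have shadow price 0 (complementary slackness).
From A_Bᵀ y = c: 6·y_collating + 3·y_cutting = 72; 3·y_collating + 5·y_cutting = 60.5.
Solving: y_collating = 8.5, y_cutting = 7.
Shadow price of collating = 8.5.

8.5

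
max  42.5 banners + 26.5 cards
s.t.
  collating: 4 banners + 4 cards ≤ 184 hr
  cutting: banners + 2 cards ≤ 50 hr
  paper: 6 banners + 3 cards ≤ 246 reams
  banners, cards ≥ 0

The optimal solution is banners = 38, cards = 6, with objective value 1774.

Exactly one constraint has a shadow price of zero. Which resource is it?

collating: 176/184 (slack 8)
cutting: 50/50 (binding)
paper: 246/246 (binding)
By complementary slackness, a constraint with positive slack has shadow price 0 → collating.

collating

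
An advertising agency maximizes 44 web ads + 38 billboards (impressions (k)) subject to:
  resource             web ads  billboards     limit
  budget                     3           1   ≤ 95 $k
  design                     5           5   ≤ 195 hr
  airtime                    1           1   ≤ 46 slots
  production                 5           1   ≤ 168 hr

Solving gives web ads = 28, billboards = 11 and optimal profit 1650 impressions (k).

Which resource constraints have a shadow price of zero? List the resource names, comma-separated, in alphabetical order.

budget: 95/95 (binding)
design: 195/195 (binding)
airtime: 39/46 (slack 7)
production: 151/168 (slack 17)
By complementary slackness, a constraint with positive slack has shadow price 0 → airtime, production.

airtime, production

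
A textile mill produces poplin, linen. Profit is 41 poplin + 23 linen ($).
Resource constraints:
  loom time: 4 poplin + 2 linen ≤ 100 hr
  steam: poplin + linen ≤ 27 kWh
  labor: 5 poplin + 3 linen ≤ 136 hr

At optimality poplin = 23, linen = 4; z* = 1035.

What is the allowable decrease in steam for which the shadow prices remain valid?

Binding constraints: loom time, steam. The basis is B = [[4,2],[1,1]] with det 2.
Per unit decrease in steam, x* moves by d = (1, -2).
The basis stays optimal until linen reaches 0; allowable decrease = 2 kWh.

2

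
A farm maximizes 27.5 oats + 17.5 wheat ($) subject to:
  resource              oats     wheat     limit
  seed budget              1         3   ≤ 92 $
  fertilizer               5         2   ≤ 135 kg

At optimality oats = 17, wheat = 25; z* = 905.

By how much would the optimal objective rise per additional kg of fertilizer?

At the optimum: seed budget uses 92 of 92 (binding); fertilizer uses 135 of 135 (binding).
From A_Bᵀ y = c: 1·y_seed budget + 5·y_fertilizer = 27.5; 3·y_seed budget + 2·y_fertilizer = 17.5.
This yields shadow prices y_seed budget = 2.5, y_fertilizer = 5.
Shadow price of fertilizer = 5.

5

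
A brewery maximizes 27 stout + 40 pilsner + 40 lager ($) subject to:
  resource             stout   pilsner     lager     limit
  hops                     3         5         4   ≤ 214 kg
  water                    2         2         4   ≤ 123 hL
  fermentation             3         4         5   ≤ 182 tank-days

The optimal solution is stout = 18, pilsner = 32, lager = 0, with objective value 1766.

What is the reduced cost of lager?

Check each constraint at x*: hops 214/214 (tight); water 100/123 (slack 23); fermentation 182/182 (tight).
Slack constraints have shadow price 0 (complementary slackness).
From A_Bᵀ y = c: 3·y_hops + 3·y_fermentation = 27; 5·y_hops + 4·y_fermentation = 40.
Solving: y_hops = 4, y_fermentation = 5.
Reduced cost of lager: c₃ − yᵀa₃ = 40 − (4·4 + 5·5) = 40 − 41 = -1.

-1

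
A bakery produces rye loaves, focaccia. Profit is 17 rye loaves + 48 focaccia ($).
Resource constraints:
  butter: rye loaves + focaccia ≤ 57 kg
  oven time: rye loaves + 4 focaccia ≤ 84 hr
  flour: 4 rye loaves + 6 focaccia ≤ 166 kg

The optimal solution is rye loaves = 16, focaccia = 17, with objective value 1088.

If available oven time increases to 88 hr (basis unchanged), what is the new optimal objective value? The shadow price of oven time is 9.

1124

Δb = 4, so new z* = 1088 + (9)·(4) = 1088 + 36 = 1124.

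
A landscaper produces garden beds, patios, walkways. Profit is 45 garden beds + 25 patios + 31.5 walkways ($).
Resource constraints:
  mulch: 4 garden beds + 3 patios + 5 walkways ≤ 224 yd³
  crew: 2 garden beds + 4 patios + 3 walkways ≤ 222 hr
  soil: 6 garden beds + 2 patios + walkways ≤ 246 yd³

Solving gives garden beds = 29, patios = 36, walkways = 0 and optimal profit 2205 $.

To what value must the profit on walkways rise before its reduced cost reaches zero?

At the optimum: mulch uses 224 of 224 (binding); crew uses 202 of 222 (slack = 20); soil uses 246 of 246 (binding).
By complementary slackness, y = 0 for the non-binding constraint.
From A_Bᵀ y = c: 4·y_mulch + 6·y_soil = 45; 3·y_mulch + 2·y_soil = 25.
→ y_mulch = 6 and y_soil = 3.5.
walkways enters the basis when its profit ≥ yᵀa₃ = 6·5 + 3.5·1 = 33.5.

33.5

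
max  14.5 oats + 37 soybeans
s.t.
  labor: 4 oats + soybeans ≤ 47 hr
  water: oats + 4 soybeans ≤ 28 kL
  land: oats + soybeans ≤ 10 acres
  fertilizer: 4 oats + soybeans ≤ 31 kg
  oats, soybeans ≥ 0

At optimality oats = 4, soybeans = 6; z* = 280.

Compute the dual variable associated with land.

At the optimum: labor uses 22 of 47 (slack = 25); water uses 28 of 28 (binding); land uses 10 of 10 (binding); fertilizer uses 22 of 31 (slack = 9).
By complementary slackness, y = 0 for the non-binding constraints.
From A_Bᵀ y = c: 1·y_water + 1·y_land = 14.5; 4·y_water + 1·y_land = 37.
→ y_water = 7.5 and y_land = 7.
Shadow price of land = 7.

7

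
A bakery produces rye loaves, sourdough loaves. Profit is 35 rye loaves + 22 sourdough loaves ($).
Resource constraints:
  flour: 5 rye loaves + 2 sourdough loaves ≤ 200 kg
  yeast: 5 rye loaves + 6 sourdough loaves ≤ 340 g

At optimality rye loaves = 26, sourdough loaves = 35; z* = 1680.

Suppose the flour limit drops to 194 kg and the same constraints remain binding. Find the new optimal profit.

Both flour and yeast are binding at x*.
The binding rows give the dual system: 5·y_flour + 5·y_yeast = 35 and 2·y_flour + 6·y_yeast = 22.
Solving: y_flour = 5, y_yeast = 2.
Δz = y_flour·Δb = 5 × (-6) = -30, so new z* = 1680 − 30 = 1650.

1650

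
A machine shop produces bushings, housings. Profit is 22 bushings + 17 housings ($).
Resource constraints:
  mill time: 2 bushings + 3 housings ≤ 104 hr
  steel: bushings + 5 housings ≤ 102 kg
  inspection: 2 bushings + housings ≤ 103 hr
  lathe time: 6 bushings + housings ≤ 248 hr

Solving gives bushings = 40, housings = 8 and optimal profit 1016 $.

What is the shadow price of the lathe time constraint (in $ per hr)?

2

At the optimum: mill time uses 104 of 104 (binding); steel uses 80 of 102 (slack = 22); inspection uses 88 of 103 (slack = 15); lathe time uses 248 of 248 (binding).
Slack constraints have shadow price 0 (complementary slackness).
From A_Bᵀ y = c: 2·y_mill time + 6·y_lathe time = 22; 3·y_mill time + 1·y_lathe time = 17.
Solving: y_mill time = 5, y_lathe time = 2.
Shadow price of lathe time = 2.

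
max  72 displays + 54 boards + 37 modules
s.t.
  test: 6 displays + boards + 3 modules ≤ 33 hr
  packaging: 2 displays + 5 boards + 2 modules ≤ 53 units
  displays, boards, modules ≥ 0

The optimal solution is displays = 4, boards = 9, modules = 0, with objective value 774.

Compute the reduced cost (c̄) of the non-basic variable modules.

Both test and packaging are binding at x*.
Dual feasibility on the basic columns requires 6·y_test + 2·y_packaging = 72, 1·y_test + 5·y_packaging = 54.
This yields shadow prices y_test = 9, y_packaging = 9.
Reduced cost of modules: c₃ − yᵀa₃ = 37 − (9·3 + 9·2) = 37 − 45 = -8.

-8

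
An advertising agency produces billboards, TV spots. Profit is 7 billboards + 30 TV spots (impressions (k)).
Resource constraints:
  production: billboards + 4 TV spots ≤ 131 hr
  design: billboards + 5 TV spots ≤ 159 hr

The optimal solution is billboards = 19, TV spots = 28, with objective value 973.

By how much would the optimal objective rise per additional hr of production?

Both production and design are binding at x*.
Dual feasibility on the basic columns requires 1·y_production + 1·y_design = 7, 4·y_production + 5·y_design = 30.
Solving: y_production = 5, y_design = 2.
Shadow price of production = 5.

5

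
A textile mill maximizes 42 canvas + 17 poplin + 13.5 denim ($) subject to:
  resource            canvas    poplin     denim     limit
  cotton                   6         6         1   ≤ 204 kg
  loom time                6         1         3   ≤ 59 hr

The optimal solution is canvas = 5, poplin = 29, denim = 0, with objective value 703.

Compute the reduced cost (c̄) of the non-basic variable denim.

-3.5

Both cotton and loom time are binding at x*.
From A_Bᵀ y = c: 6·y_cotton + 6·y_loom time = 42; 6·y_cotton + 1·y_loom time = 17.
→ y_cotton = 2 and y_loom time = 5.
Reduced cost of denim: c₃ − yᵀa₃ = 13.5 − (2·1 + 5·3) = 13.5 − 17 = -3.5.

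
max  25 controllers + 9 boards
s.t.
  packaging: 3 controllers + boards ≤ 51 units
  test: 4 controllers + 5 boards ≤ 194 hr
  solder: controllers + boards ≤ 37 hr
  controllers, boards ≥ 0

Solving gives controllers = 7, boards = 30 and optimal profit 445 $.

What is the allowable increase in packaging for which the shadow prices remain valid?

60

Binding constraints: packaging, solder. The basis is B = [[3,1],[1,1]] with det 2.
Per unit increase in packaging, x* moves by d = (0.5, -0.5).
The basis stays optimal until boards reaches 0; allowable increase = 60 units.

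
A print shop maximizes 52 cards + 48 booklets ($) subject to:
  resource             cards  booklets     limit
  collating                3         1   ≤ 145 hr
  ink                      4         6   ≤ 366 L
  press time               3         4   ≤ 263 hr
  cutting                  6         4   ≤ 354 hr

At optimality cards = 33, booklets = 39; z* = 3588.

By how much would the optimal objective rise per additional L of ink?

4

Binding: ink and cutting. Non-binding: collating (7 unused), press time (8 unused).
Slack constraints have shadow price 0 (complementary slackness).
The binding rows give the dual system: 4·y_ink + 6·y_cutting = 52 and 6·y_ink + 4·y_cutting = 48.
→ y_ink = 4 and y_cutting = 6.
Shadow price of ink = 4.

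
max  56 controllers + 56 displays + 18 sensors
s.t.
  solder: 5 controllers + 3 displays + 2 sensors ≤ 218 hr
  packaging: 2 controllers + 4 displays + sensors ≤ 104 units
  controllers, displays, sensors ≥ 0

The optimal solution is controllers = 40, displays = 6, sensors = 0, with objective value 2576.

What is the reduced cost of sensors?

-6

At the optimum: solder uses 218 of 218 (binding); packaging uses 104 of 104 (binding).
From A_Bᵀ y = c: 5·y_solder + 2·y_packaging = 56; 3·y_solder + 4·y_packaging = 56.
This yields shadow prices y_solder = 8, y_packaging = 8.
Reduced cost of sensors: c₃ − yᵀa₃ = 18 − (8·2 + 8·1) = 18 − 24 = -6.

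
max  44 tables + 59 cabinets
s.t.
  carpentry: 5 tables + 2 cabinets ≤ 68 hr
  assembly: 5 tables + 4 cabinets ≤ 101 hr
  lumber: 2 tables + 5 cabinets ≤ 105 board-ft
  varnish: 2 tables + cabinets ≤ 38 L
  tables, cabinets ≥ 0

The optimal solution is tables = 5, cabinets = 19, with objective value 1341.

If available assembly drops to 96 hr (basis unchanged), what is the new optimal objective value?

Binding: assembly and lumber. Non-binding: carpentry (5 unused), varnish (9 unused).
Since carpentry, varnish are not tight, their duals are 0.
From A_Bᵀ y = c: 5·y_assembly + 2·y_lumber = 44; 4·y_assembly + 5·y_lumber = 59.
Solving: y_assembly = 6, y_lumber = 7.
Δz = y_assembly·Δb = 6 × (-5) = -30, so new z* = 1341 − 30 = 1311.

1311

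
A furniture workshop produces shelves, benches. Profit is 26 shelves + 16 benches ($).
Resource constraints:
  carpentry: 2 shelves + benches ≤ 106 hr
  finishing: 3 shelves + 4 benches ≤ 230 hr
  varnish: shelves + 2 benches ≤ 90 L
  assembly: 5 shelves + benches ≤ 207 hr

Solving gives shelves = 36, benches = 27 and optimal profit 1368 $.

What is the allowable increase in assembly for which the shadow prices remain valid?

Binding constraints: varnish, assembly. The basis is B = [[1,2],[5,1]] with det -9.
Per unit increase in assembly, x* moves by d = (0.2222, -0.1111).
The basis stays optimal until carpentry becomes binding; allowable increase = 21 hr.

21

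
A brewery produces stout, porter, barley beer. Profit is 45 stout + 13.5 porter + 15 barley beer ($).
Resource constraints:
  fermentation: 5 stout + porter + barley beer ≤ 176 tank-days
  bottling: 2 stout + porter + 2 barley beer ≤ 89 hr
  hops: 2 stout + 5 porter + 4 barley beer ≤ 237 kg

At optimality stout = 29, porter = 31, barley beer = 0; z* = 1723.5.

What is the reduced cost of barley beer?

At the optimum: fermentation uses 176 of 176 (binding); bottling uses 89 of 89 (binding); hops uses 213 of 237 (slack = 24).
Slack constraints have shadow price 0 (complementary slackness).
From A_Bᵀ y = c: 5·y_fermentation + 2·y_bottling = 45; 1·y_fermentation + 1·y_bottling = 13.5.
→ y_fermentation = 6 and y_bottling = 7.5.
Reduced cost of barley beer: c₃ − yᵀa₃ = 15 − (6·1 + 7.5·2) = 15 − 21 = -6.

-6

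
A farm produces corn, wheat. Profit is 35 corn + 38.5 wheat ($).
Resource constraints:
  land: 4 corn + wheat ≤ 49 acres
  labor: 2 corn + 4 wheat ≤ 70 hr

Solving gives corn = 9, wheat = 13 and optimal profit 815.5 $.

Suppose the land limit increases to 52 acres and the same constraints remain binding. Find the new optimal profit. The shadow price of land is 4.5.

Δb = 3, so new z* = 815.5 + (4.5)·(3) = 815.5 + 13.5 = 829.

829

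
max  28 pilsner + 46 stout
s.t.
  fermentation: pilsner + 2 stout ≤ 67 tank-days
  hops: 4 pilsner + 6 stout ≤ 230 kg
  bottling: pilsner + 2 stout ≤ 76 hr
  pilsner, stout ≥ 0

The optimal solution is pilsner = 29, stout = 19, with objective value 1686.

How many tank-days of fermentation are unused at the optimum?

0

fermentation used = 1·29 + 2·19 = 67; slack = 67 − 67 = 0.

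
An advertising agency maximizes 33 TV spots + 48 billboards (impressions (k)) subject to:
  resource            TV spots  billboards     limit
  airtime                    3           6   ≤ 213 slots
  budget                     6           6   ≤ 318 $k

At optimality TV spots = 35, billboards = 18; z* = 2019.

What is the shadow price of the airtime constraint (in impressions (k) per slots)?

5

Both airtime and budget are binding at x*.
From A_Bᵀ y = c: 3·y_airtime + 6·y_budget = 33; 6·y_airtime + 6·y_budget = 48.
Solving: y_airtime = 5, y_budget = 3.
Shadow price of airtime = 5.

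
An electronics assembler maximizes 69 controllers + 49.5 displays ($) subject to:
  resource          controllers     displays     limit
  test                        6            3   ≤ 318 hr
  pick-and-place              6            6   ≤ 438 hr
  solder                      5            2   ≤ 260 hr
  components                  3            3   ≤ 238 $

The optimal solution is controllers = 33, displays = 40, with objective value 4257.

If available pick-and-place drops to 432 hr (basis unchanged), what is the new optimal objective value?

4227

At the optimum: test uses 318 of 318 (binding); pick-and-place uses 438 of 438 (binding); solder uses 245 of 260 (slack = 15); components uses 219 of 238 (slack = 19).
By complementary slackness, y = 0 for the non-binding constraints.
The binding rows give the dual system: 6·y_test + 6·y_pick-and-place = 69 and 3·y_test + 6·y_pick-and-place = 49.5.
This yields shadow prices y_test = 6.5, y_pick-and-place = 5.
Δz = y_pick-and-place·Δb = 5 × (-6) = -30, so new z* = 4257 − 30 = 4227.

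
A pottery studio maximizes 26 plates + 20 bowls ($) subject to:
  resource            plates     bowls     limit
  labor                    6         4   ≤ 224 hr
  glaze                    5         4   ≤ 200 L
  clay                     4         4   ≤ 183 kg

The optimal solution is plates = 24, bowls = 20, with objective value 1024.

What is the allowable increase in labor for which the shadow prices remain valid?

16

Binding constraints: labor, glaze. The basis is B = [[6,4],[5,4]] with det 4.
Per unit increase in labor, x* moves by d = (1, -1.25).
The basis stays optimal until bowls reaches 0; allowable increase = 16 hr.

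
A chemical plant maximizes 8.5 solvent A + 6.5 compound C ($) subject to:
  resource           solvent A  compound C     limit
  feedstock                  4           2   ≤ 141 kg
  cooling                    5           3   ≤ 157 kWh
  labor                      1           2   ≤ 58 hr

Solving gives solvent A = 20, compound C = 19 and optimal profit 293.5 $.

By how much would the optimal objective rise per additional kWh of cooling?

At the optimum: feedstock uses 118 of 141 (slack = 23); cooling uses 157 of 157 (binding); labor uses 58 of 58 (binding).
Slack constraints have shadow price 0 (complementary slackness).
The binding rows give the dual system: 5·y_cooling + 1·y_labor = 8.5 and 3·y_cooling + 2·y_labor = 6.5.
→ y_cooling = 1.5 and y_labor = 1.
Shadow price of cooling = 1.5.

1.5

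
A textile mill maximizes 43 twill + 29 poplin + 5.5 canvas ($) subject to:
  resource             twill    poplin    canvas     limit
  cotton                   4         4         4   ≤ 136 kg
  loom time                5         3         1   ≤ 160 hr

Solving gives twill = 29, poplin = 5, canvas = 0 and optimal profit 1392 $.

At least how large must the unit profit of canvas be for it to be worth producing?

15

At the optimum: cotton uses 136 of 136 (binding); loom time uses 160 of 160 (binding).
From A_Bᵀ y = c: 4·y_cotton + 5·y_loom time = 43; 4·y_cotton + 3·y_loom time = 29.
Solving: y_cotton = 2, y_loom time = 7.
canvas enters the basis when its profit ≥ yᵀa₃ = 2·4 + 7·1 = 15.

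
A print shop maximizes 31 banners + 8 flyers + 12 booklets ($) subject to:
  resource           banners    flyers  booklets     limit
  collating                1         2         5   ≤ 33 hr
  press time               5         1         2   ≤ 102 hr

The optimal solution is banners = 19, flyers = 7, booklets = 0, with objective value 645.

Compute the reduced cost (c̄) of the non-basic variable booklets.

-5

At the optimum: collating uses 33 of 33 (binding); press time uses 102 of 102 (binding).
Dual feasibility on the basic columns requires 1·y_collating + 5·y_press time = 31, 2·y_collating + 1·y_press time = 8.
→ y_collating = 1 and y_press time = 6.
Reduced cost of booklets: c₃ − yᵀa₃ = 12 − (1·5 + 6·2) = 12 − 17 = -5.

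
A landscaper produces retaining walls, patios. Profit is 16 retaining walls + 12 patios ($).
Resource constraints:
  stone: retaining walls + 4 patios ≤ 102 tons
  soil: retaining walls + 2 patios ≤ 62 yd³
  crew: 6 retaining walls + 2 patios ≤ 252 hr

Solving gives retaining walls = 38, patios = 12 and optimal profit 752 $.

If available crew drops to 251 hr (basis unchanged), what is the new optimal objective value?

Binding: soil and crew. Non-binding: stone (16 unused).
By complementary slackness, y = 0 for the non-binding constraint.
Dual feasibility on the basic columns requires 1·y_soil + 6·y_crew = 16, 2·y_soil + 2·y_crew = 12.
→ y_soil = 4 and y_crew = 2.
Δz = y_crew·Δb = 2 × (-1) = -2, so new z* = 752 − 2 = 750.

750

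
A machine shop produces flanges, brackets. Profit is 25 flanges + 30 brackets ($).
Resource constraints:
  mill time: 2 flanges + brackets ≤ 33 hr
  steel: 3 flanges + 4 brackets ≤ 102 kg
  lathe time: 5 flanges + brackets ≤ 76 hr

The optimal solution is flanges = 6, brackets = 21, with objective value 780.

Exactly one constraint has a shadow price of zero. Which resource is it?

mill time: 33/33 (binding)
steel: 102/102 (binding)
lathe time: 51/76 (slack 25)
By complementary slackness, a constraint with positive slack has shadow price 0 → lathe time.

lathe time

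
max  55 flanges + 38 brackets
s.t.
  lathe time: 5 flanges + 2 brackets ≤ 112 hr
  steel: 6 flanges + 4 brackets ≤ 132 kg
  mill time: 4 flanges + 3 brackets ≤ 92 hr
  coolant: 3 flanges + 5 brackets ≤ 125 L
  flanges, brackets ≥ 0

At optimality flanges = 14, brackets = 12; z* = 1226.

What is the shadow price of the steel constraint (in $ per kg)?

6.5

Binding: steel and mill time. Non-binding: lathe time (18 unused), coolant (23 unused).
Since lathe time, coolant are not tight, their duals are 0.
The binding rows give the dual system: 6·y_steel + 4·y_mill time = 55 and 4·y_steel + 3·y_mill time = 38.
Solving: y_steel = 6.5, y_mill time = 4.
Shadow price of steel = 6.5.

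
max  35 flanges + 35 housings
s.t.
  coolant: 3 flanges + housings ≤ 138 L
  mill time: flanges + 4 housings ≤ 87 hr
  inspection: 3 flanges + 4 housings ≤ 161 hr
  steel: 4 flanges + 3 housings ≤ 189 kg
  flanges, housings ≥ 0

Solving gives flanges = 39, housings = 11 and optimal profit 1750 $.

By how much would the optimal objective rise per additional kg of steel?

5

Binding: inspection and steel. Non-binding: coolant (10 unused), mill time (4 unused).
By complementary slackness, y = 0 for the non-binding constraints.
The binding rows give the dual system: 3·y_inspection + 4·y_steel = 35 and 4·y_inspection + 3·y_steel = 35.
→ y_inspection = 5 and y_steel = 5.
Shadow price of steel = 5.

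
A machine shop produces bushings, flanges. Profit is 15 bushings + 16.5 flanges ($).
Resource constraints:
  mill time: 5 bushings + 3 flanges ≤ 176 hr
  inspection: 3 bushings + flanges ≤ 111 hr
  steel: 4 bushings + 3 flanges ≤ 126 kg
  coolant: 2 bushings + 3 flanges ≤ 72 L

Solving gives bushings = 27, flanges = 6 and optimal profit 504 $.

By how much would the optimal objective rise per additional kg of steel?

2

Binding: steel and coolant. Non-binding: mill time (23 unused), inspection (24 unused).
Since mill time, inspection are not tight, their duals are 0.
From A_Bᵀ y = c: 4·y_steel + 2·y_coolant = 15; 3·y_steel + 3·y_coolant = 16.5.
This yields shadow prices y_steel = 2, y_coolant = 3.5.
Shadow price of steel = 2.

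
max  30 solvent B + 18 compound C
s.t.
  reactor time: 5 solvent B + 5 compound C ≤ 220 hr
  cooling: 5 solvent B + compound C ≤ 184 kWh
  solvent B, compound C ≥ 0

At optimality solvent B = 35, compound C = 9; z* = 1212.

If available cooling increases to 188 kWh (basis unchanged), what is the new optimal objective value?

1224

At the optimum: reactor time uses 220 of 220 (binding); cooling uses 184 of 184 (binding).
From A_Bᵀ y = c: 5·y_reactor time + 5·y_cooling = 30; 5·y_reactor time + 1·y_cooling = 18.
This yields shadow prices y_reactor time = 3, y_cooling = 3.
Δz = y_cooling·Δb = 3 × (4) = 12, so new z* = 1212 + 12 = 1224.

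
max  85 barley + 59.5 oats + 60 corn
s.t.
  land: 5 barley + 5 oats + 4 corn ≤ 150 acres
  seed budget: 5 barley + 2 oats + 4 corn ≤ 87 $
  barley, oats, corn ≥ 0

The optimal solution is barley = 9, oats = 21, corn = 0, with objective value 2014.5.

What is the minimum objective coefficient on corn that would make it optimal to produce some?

68

Both land and seed budget are binding at x*.
Dual feasibility on the basic columns requires 5·y_land + 5·y_seed budget = 85, 5·y_land + 2·y_seed budget = 59.5.
This yields shadow prices y_land = 8.5, y_seed budget = 8.5.
corn enters the basis when its profit ≥ yᵀa₃ = 8.5·4 + 8.5·4 = 68.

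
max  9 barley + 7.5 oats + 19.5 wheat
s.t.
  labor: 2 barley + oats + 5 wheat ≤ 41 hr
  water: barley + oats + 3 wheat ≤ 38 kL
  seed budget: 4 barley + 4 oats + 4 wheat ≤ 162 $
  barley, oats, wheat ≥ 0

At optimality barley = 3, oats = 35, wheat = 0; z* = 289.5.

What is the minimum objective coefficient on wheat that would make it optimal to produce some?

25.5

At the optimum: labor uses 41 of 41 (binding); water uses 38 of 38 (binding); seed budget uses 152 of 162 (slack = 10).
Slack constraints have shadow price 0 (complementary slackness).
From A_Bᵀ y = c: 2·y_labor + 1·y_water = 9; 1·y_labor + 1·y_water = 7.5.
→ y_labor = 1.5 and y_water = 6.
wheat enters the basis when its profit ≥ yᵀa₃ = 1.5·5 + 6·3 = 25.5.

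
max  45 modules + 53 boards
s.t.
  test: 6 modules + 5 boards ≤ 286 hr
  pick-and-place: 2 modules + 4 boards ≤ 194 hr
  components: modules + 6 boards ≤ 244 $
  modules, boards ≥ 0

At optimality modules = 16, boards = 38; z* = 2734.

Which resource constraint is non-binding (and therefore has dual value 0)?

pick-and-place

test: 286/286 (binding)
pick-and-place: 184/194 (slack 10)
components: 244/244 (binding)
By complementary slackness, a constraint with positive slack has shadow price 0 → pick-and-place.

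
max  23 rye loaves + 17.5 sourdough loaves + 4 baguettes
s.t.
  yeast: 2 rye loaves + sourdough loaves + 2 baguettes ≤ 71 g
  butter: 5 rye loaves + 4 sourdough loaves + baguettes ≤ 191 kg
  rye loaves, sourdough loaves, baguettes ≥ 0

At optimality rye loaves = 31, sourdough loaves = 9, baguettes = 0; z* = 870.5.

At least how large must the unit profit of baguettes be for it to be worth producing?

At the optimum: yeast uses 71 of 71 (binding); butter uses 191 of 191 (binding).
Dual feasibility on the basic columns requires 2·y_yeast + 5·y_butter = 23, 1·y_yeast + 4·y_butter = 17.5.
→ y_yeast = 1.5 and y_butter = 4.
baguettes enters the basis when its profit ≥ yᵀa₃ = 1.5·2 + 4·1 = 7.

7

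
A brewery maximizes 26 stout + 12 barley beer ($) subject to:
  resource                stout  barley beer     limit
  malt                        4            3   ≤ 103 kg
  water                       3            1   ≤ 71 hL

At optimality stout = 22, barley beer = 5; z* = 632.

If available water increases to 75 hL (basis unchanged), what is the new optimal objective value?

656

Both malt and water are binding at x*.
From A_Bᵀ y = c: 4·y_malt + 3·y_water = 26; 3·y_malt + 1·y_water = 12.
This yields shadow prices y_malt = 2, y_water = 6.
Δz = y_water·Δb = 6 × (4) = 24, so new z* = 632 + 24 = 656.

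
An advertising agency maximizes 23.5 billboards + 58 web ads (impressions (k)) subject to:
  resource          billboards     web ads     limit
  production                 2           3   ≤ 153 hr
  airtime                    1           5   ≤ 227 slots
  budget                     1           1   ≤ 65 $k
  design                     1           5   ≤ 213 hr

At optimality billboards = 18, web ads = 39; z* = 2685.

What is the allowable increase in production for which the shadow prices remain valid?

14

Binding constraints: production, design. The basis is B = [[2,3],[1,5]] with det 7.
Per unit increase in production, x* moves by d = (0.7143, -0.1429).
The basis stays optimal until budget becomes binding; allowable increase = 14 hr.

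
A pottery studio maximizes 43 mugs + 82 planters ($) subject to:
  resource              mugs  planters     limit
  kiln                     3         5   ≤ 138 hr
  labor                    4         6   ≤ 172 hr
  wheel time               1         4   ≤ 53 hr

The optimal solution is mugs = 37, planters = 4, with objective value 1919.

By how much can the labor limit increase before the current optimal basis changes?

10

Binding constraints: labor, wheel time. The basis is B = [[4,6],[1,4]] with det 10.
Per unit increase in labor, x* moves by d = (0.4, -0.1).
The basis stays optimal until kiln becomes binding; allowable increase = 10 hr.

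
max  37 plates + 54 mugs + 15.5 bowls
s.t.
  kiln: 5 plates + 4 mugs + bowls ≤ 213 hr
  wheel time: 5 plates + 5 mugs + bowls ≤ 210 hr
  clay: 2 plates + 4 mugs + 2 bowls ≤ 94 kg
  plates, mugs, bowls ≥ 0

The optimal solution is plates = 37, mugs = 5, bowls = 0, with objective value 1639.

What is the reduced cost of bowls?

-5.5

Binding: wheel time and clay. Non-binding: kiln (8 unused).
Since kiln is not tight, its dual is 0.
Dual feasibility on the basic columns requires 5·y_wheel time + 2·y_clay = 37, 5·y_wheel time + 4·y_clay = 54.
This yields shadow prices y_wheel time = 4, y_clay = 8.5.
Reduced cost of bowls: c₃ − yᵀa₃ = 15.5 − (4·1 + 8.5·2) = 15.5 − 21 = -5.5.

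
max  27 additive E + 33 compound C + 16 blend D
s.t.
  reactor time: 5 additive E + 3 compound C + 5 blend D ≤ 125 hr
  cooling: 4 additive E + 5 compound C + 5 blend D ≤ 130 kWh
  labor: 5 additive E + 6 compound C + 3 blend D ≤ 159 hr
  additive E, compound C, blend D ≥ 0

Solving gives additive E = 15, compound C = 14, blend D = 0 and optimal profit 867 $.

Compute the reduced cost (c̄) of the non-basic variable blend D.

Check each constraint at x*: reactor time 117/125 (slack 8); cooling 130/130 (tight); labor 159/159 (tight).
Since reactor time is not tight, its dual is 0.
The binding rows give the dual system: 4·y_cooling + 5·y_labor = 27 and 5·y_cooling + 6·y_labor = 33.
→ y_cooling = 3 and y_labor = 3.
Reduced cost of blend D: c₃ − yᵀa₃ = 16 − (3·5 + 3·3) = 16 − 24 = -8.

-8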